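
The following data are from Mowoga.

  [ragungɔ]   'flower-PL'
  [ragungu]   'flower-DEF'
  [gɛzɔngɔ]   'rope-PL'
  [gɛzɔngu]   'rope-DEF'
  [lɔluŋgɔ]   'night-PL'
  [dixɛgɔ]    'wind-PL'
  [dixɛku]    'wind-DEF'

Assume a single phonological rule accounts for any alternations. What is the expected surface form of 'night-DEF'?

The DEF suffix surfaces as [-gu] and [-ku], depending on the final segment of the stem.
By contrast the PL suffix keeps its initial [g] throughout — that segment must be underlying.
So the underlying form is /-ku/, and voiceless stops become voiced after a nasal.
After 'night', which ends in a nasal, the suffix surfaces as [-gu], giving [lɔluŋgu].

[lɔluŋgu]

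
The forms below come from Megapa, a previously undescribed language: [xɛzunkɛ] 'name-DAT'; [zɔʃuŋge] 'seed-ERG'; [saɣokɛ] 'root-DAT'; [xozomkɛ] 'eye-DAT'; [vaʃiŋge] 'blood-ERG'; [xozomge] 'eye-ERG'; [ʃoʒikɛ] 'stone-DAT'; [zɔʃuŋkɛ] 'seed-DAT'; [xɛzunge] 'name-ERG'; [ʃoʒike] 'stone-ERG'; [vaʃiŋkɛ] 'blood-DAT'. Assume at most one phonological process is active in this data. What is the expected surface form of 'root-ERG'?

[saɣoke]

The ERG morpheme has two allomorphs, [-ge] and [-ke].
The DAT suffix, which begins with [k], is invariant after every stem; so [k] is not altered by any rule here.
The ERG suffix is therefore /-ge/ underlyingly, with post-vocalic devoicing: voiced stops become voiceless after a vowel.
After 'root', which ends in a vowel, the suffix surfaces as [-ke], giving [saɣoke].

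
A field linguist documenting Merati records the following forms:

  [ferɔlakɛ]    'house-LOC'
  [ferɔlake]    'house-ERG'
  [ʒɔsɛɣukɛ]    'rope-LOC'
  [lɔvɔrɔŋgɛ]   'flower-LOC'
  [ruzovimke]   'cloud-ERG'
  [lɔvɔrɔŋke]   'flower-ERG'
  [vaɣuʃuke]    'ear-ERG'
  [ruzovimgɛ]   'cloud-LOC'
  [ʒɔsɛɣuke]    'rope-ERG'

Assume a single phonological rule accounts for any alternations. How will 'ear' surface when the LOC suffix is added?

[vaɣuʃukɛ]

The LOC morpheme has two allomorphs, [-gɛ] and [-kɛ].
The ERG suffix, which begins with [k], is invariant after every stem; so [k] is not altered by any rule here.
So the underlying form is /-gɛ/, and voiced stops become voiceless after a vowel.
After 'ear', which ends in a vowel, the suffix surfaces as [-kɛ], giving [vaɣuʃukɛ].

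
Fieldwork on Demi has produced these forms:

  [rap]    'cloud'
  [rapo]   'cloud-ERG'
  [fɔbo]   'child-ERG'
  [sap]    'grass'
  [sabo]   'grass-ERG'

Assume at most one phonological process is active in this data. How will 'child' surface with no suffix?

'grass' shows [p] ~ [b] at the end of the stem ([sap] vs [sabo]).
The stem 'cloud' ([rap], [rapo]) shows [p] unchanged in both environments, so [p] cannot be basic with [b] derived before the ERG suffix.
The underlying segment must be /b/; voiced obstruents become voiceless word-finally, yielding [p] there.
From [fɔbo] the stem 'child' is /fɔb/; word-finally this yields [fɔp].

[fɔp]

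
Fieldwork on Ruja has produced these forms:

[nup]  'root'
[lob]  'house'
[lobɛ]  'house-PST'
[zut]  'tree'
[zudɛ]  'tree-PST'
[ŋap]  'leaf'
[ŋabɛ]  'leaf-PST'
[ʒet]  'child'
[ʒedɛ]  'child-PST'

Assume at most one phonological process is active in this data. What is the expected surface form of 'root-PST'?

In [ŋap] and [ŋabɛ] the final segment of 'leaf' alternates: [p] ~ [b].
Compare 'house', with invariant [b] in [lob] and [lobɛ]: an analysis with underlying /b/ and a rule producing [p] in isolation would wrongly predict alternation here too.
Therefore /p/ is basic and [b] is derived by intervocalic voicing (voiceless stops become voiced between vowels).
From [nup] the stem 'root' is /nup/; between vowels this yields [nubɛ].

[nubɛ]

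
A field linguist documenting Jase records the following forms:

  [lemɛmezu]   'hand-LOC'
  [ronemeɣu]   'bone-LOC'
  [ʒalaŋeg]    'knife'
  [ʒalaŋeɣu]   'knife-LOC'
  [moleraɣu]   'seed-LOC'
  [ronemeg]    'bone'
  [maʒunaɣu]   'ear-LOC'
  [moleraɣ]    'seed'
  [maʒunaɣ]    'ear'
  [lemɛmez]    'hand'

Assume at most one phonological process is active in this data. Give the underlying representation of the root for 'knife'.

/ʒalaŋeg/

In [ʒalaŋeɣu] and [ʒalaŋeg] the final segment of 'knife' alternates: [ɣ] ~ [g].
If /ɣ/ were underlying and a rule turned it into [g] in isolation, 'ear' would also alternate; but it has [ɣ] in both [maʒunaɣu] and [maʒunaɣ].
The alternation reflects intervocalic spirantization: voiced stops become fricatives between vowels. /g/ is underlying.
So 'knife' = /ʒalaŋeg/.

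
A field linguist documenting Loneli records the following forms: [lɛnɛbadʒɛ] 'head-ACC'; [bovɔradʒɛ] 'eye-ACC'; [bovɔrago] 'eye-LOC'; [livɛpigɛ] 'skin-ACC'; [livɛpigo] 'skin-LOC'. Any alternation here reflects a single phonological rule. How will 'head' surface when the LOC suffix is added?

'eye' shows [dʒ] ~ [g] at the end of the stem ([bovɔradʒɛ] vs [bovɔrago]).
Compare 'skin', with invariant [g] in [livɛpigɛ] and [livɛpigo]: an analysis with underlying /g/ and a rule producing [dʒ] before the ACC suffix would wrongly predict alternation here too.
The underlying segment must be /dʒ/; palato-alveolar /dʒ/ becomes [g] when no front vowel follows, yielding [g] there.
From [lɛnɛbadʒɛ] the stem 'head' is /lɛnɛbadʒ/; when no front vowel follows this yields [lɛnɛbago].

[lɛnɛbago]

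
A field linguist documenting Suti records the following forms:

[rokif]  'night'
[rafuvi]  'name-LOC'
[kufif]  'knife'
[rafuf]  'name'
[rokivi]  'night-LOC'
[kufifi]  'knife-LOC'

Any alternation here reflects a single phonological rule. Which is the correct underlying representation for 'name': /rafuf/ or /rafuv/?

/rafuv/

The root 'name' surfaces as [rafuvi] and [rafuf], with a stem-final [v] ~ [f] alternation.
The stem 'knife' ([kufifi], [kufif]) shows [f] unchanged in both environments, so [f] cannot be basic with [v] derived before the LOC suffix.
So /v/ is underlying, and a rule of word-final obstruent devoicing — voiced obstruents become voiceless word-finally — gives [f].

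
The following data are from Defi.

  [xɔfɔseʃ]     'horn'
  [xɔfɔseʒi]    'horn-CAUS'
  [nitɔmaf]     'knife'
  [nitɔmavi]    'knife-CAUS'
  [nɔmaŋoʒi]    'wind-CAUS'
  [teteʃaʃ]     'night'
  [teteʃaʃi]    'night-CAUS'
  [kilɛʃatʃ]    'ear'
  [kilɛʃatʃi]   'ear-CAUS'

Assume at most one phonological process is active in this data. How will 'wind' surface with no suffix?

'horn' shows [ʃ] ~ [ʒ] at the end of the stem ([xɔfɔseʃ] vs [xɔfɔseʒi]).
If /ʃ/ were underlying and a rule turned it into [ʒ] before the CAUS suffix, 'night' would also alternate; but it has [ʃ] in both [teteʃaʃ] and [teteʃaʃi].
The underlying segment must be /ʒ/; voiced obstruents become voiceless word-finally, yielding [ʃ] there.
From [nɔmaŋoʒi] the stem 'wind' is /nɔmaŋoʒ/; word-finally this yields [nɔmaŋoʃ].

[nɔmaŋoʃ]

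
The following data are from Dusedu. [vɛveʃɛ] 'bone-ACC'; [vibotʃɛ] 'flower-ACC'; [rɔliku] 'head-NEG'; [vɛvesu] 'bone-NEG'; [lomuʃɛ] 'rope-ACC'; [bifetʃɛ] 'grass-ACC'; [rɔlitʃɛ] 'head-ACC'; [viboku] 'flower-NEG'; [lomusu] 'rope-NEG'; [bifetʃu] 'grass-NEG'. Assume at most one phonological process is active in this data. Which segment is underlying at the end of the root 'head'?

In [rɔlitʃɛ] and [rɔliku] the final segment of 'head' alternates: [tʃ] ~ [k].
If /tʃ/ were underlying and a rule turned it into [k] before the NEG suffix, 'grass' would also alternate; but it has [tʃ] in both [bifetʃɛ] and [bifetʃu].
Therefore /k/ is basic and [tʃ] is derived by palatalization before a front vowel (/k/ and /s/ become palato-alveolar [tʃ] and [ʃ] before a front vowel).

/k/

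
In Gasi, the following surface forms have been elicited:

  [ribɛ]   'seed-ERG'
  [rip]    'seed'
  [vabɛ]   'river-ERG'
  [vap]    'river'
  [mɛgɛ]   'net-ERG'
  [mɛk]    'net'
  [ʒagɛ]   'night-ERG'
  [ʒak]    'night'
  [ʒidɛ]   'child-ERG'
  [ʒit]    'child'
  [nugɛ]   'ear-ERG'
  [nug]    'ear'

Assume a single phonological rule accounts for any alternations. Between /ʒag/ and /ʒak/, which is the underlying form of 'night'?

/ʒak/

The stem for 'night' ends in [g] in [ʒagɛ] but [k] in [ʒak].
If /g/ were underlying and a rule turned it into [k] in isolation, 'ear' would also alternate; but it has [g] in both [nugɛ] and [nug].
So /k/ is underlying, and a rule of intervocalic voicing — voiceless stops become voiced between vowels — gives [g].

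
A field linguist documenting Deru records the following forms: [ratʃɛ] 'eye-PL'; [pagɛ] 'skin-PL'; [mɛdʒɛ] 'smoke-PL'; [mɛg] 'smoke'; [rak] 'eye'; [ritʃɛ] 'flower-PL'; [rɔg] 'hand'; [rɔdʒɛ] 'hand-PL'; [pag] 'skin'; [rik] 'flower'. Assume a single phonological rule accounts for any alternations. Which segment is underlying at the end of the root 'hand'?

/dʒ/

The root 'hand' surfaces as [rɔg] and [rɔdʒɛ], with a stem-final [g] ~ [dʒ] alternation.
Compare 'skin', with invariant [g] in [pag] and [pagɛ]: an analysis with underlying /g/ and a rule producing [dʒ] before the PL suffix would wrongly predict alternation here too.
The underlying segment must be /dʒ/; palato-alveolar /tʃ/ and /dʒ/ become [k] and [g] when no front vowel follows, yielding [g] there.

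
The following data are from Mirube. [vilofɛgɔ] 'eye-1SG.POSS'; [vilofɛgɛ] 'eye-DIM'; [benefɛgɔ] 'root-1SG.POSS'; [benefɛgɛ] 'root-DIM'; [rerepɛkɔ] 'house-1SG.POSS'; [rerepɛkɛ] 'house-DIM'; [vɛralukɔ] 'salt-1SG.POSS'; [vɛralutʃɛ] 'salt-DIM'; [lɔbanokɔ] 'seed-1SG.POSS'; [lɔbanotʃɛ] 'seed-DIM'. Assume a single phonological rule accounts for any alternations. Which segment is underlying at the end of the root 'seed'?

/tʃ/

'seed' shows [k] ~ [tʃ] at the end of the stem ([lɔbanokɔ] vs [lɔbanotʃɛ]).
The stem 'house' ([rerepɛkɔ], [rerepɛkɛ]) shows [k] unchanged in both environments, so [k] cannot be basic with [tʃ] derived before the DIM suffix.
Therefore /tʃ/ is basic and [k] is derived by depalatalization (palato-alveolar /tʃ/ becomes [k] when no front vowel follows).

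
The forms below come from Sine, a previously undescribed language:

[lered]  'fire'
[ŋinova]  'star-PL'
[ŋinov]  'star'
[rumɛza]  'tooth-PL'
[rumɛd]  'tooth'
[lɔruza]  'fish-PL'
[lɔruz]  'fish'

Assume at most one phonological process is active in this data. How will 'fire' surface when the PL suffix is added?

The stem for 'tooth' ends in [z] in [rumɛza] but [d] in [rumɛd].
Compare 'fish', with invariant [z] in [lɔruza] and [lɔruz]: an analysis with underlying /z/ and a rule producing [d] in isolation would wrongly predict alternation here too.
The alternation reflects intervocalic spirantization: voiced stops become fricatives between vowels. /d/ is underlying.
From [lered] the stem 'fire' is /lered/; between vowels this yields [lereza].

[lereza]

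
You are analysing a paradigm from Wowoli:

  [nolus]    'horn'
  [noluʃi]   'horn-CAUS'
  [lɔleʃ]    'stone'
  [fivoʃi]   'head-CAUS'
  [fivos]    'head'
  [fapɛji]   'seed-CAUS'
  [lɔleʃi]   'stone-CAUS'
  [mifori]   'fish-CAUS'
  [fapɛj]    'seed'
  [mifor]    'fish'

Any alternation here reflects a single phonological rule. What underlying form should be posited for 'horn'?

/nolus/

The stem for 'horn' ends in [ʃ] in [noluʃi] but [s] in [nolus].
But 'stone' keeps [ʃ] in both environments ([lɔleʃi], [lɔleʃ]), so there is no rule changing /ʃ/ to [s] in isolation.
So /s/ is underlying, and a rule of palatalization before a front vowel — /s/ becomes palato-alveolar [ʃ] before a front vowel — gives [ʃ].
The underlying form of 'horn' is therefore /nolus/.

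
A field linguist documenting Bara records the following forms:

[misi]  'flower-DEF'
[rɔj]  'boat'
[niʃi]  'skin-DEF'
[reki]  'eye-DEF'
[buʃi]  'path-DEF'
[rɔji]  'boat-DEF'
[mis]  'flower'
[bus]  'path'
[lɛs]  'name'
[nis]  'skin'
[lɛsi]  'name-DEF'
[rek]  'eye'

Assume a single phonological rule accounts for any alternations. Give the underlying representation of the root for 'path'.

/buʃ/

In [buʃi] and [bus] the final segment of 'path' alternates: [ʃ] ~ [s].
If /s/ were underlying and a rule turned it into [ʃ] before the DEF suffix, 'name' would also alternate; but it has [s] in both [lɛsi] and [lɛs].
The alternation reflects depalatalization: palato-alveolar /ʃ/ becomes [s] when no front vowel follows. /ʃ/ is underlying.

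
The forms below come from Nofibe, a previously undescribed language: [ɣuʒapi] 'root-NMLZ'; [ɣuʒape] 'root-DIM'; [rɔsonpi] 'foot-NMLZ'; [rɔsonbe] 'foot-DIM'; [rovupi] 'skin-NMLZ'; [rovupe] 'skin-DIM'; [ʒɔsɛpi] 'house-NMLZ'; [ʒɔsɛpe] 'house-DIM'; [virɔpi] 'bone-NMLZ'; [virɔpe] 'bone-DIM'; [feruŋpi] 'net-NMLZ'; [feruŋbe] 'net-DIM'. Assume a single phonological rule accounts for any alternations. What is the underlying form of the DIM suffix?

/-be/

The DIM morpheme has two allomorphs, [-be] and [-pe].
The NMLZ suffix, which begins with [p], is invariant after every stem; so [p] is not altered by any rule here.
The DIM suffix is therefore /-be/ underlyingly, with post-vocalic devoicing: voiced stops become voiceless after a vowel.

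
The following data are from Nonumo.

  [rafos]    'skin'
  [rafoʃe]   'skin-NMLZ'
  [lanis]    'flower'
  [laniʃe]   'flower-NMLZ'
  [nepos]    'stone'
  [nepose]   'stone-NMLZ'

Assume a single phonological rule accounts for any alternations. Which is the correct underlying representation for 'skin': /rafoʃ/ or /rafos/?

/rafoʃ/

The root 'skin' surfaces as [rafos] and [rafoʃe], with a stem-final [s] ~ [ʃ] alternation.
Compare 'stone', with invariant [s] in [nepos] and [nepose]: an analysis with underlying /s/ and a rule producing [ʃ] before the NMLZ suffix would wrongly predict alternation here too.
The alternation reflects depalatalization: palato-alveolar /ʃ/ becomes [s] when no front vowel follows. /ʃ/ is underlying.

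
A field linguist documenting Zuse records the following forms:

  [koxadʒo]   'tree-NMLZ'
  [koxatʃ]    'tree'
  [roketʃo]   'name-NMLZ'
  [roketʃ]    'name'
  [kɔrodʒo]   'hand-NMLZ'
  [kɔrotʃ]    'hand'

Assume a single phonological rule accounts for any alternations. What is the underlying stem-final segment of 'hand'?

/dʒ/

The root 'hand' surfaces as [kɔrodʒo] and [kɔrotʃ], with a stem-final [dʒ] ~ [tʃ] alternation.
If /tʃ/ were underlying and a rule turned it into [dʒ] before the NMLZ suffix, 'name' would also alternate; but it has [tʃ] in both [roketʃo] and [roketʃ].
So /dʒ/ is underlying, and a rule of word-final obstruent devoicing — voiced obstruents become voiceless word-finally — gives [tʃ].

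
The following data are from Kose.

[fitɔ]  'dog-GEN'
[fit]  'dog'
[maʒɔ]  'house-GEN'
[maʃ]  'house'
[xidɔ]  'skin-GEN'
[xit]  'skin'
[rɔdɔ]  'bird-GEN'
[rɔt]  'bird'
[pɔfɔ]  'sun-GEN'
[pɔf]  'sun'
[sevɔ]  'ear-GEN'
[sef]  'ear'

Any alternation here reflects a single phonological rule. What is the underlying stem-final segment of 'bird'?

'bird' shows [d] ~ [t] at the end of the stem ([rɔdɔ] vs [rɔt]).
But 'dog' keeps [t] in both environments ([fitɔ], [fit]), so there is no rule changing /t/ to [d] before the GEN suffix.
So /d/ is underlying, and a rule of word-final obstruent devoicing — voiced obstruents become voiceless word-finally — gives [t].

/d/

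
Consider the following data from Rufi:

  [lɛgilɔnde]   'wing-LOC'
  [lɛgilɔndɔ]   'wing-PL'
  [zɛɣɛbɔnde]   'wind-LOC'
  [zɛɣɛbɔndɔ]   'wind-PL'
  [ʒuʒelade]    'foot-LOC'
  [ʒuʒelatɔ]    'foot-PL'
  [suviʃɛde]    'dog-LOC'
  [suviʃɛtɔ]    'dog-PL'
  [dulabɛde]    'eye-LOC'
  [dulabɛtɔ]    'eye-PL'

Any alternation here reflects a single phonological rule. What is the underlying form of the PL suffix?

/-tɔ/

The PL suffix surfaces as [-dɔ] and [-tɔ], depending on the final segment of the stem.
By contrast the LOC suffix keeps its initial [d] throughout — that segment must be underlying.
The PL suffix is therefore /-tɔ/ underlyingly, with post-nasal voicing: voiceless stops become voiced after a nasal.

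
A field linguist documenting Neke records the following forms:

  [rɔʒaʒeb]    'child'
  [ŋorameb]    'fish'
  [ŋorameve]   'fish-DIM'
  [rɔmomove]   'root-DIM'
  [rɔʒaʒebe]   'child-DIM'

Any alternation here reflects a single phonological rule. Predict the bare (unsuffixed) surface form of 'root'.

The root 'fish' surfaces as [ŋorameve] and [ŋorameb], with a stem-final [v] ~ [b] alternation.
Compare 'child', with invariant [b] in [rɔʒaʒebe] and [rɔʒaʒeb]: an analysis with underlying /b/ and a rule producing [v] before the DIM suffix would wrongly predict alternation here too.
The underlying segment must be /v/; voiced fricatives become stops word-finally, yielding [b] there.
The one attested form of 'root', [rɔmomove], shows underlying /rɔmomov/. Applying the same rule word-finally gives [rɔmomob].

[rɔmomob]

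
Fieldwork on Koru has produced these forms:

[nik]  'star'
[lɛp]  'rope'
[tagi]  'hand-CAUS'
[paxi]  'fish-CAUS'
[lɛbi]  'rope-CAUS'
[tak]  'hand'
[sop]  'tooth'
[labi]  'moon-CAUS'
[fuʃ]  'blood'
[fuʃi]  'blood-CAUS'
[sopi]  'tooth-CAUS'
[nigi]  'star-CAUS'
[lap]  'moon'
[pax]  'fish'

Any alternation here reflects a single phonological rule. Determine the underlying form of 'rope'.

In [lɛp] and [lɛbi] the final segment of 'rope' alternates: [p] ~ [b].
But 'tooth' keeps [p] in both environments ([sop], [sopi]), so there is no rule changing /p/ to [b] before the CAUS suffix.
So /b/ is underlying, and a rule of word-final obstruent devoicing — voiced obstruents become voiceless word-finally — gives [p].
The underlying form of 'rope' is therefore /lɛb/.

/lɛb/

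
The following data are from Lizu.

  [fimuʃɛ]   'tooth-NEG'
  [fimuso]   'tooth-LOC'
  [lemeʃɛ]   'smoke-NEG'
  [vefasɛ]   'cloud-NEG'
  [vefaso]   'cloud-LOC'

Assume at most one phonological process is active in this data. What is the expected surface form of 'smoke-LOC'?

'tooth' shows [ʃ] ~ [s] at the end of the stem ([fimuʃɛ] vs [fimuso]).
But 'cloud' keeps [s] in both environments ([vefasɛ], [vefaso]), so there is no rule changing /s/ to [ʃ] before the NEG suffix.
Therefore /ʃ/ is basic and [s] is derived by depalatalization (palato-alveolar /ʃ/ becomes [s] when no front vowel follows).
From [lemeʃɛ] the stem 'smoke' is /lemeʃ/; when no front vowel follows this yields [lemeso].

[lemeso]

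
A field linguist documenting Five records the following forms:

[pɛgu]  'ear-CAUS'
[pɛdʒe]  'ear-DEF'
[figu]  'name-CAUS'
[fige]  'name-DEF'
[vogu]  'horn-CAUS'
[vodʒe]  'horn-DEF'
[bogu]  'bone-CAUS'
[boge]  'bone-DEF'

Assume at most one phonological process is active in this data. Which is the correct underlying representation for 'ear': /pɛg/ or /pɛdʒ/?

The stem for 'ear' ends in [g] in [pɛgu] but [dʒ] in [pɛdʒe].
Compare 'name', with invariant [g] in [figu] and [fige]: an analysis with underlying /g/ and a rule producing [dʒ] before the DEF suffix would wrongly predict alternation here too.
The alternation reflects depalatalization: palato-alveolar /dʒ/ becomes [g] when no front vowel follows. /dʒ/ is underlying.

/pɛdʒ/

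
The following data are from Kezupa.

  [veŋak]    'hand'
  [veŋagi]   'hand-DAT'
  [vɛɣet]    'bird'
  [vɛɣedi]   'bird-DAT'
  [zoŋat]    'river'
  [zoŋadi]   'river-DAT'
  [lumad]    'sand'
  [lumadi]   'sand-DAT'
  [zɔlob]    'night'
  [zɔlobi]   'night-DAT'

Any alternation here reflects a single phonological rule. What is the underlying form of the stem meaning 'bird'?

/vɛɣet/

In [vɛɣet] and [vɛɣedi] the final segment of 'bird' alternates: [t] ~ [d].
But 'sand' keeps [d] in both environments ([lumad], [lumadi]), so there is no rule changing /d/ to [t] in isolation.
The underlying segment must be /t/; voiceless stops become voiced between vowels, yielding [d] there.
Hence 'bird' is /vɛɣet/ underlyingly.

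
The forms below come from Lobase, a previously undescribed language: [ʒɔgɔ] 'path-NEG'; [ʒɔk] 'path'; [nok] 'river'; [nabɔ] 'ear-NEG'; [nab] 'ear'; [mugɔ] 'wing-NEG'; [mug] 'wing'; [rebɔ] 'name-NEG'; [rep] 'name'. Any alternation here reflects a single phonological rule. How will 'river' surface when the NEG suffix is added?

In [ʒɔgɔ] and [ʒɔk] the final segment of 'path' alternates: [g] ~ [k].
If /g/ were underlying and a rule turned it into [k] in isolation, 'wing' would also alternate; but it has [g] in both [mugɔ] and [mug].
The alternation reflects intervocalic voicing: voiceless stops become voiced between vowels. /k/ is underlying.
From [nok] the stem 'river' is /nok/; between vowels this yields [nogɔ].

[nogɔ]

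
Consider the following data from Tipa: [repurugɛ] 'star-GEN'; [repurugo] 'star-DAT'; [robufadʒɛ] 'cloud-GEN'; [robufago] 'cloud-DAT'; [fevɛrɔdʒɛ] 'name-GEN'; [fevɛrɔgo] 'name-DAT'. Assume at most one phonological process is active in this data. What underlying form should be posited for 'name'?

In [fevɛrɔdʒɛ] and [fevɛrɔgo] the final segment of 'name' alternates: [dʒ] ~ [g].
The stem 'star' ([repurugɛ], [repurugo]) shows [g] unchanged in both environments, so [g] cannot be basic with [dʒ] derived before the GEN suffix.
The underlying segment must be /dʒ/; palato-alveolar /dʒ/ becomes [g] when no front vowel follows, yielding [g] there.
So 'name' = /fevɛrɔdʒ/.

/fevɛrɔdʒ/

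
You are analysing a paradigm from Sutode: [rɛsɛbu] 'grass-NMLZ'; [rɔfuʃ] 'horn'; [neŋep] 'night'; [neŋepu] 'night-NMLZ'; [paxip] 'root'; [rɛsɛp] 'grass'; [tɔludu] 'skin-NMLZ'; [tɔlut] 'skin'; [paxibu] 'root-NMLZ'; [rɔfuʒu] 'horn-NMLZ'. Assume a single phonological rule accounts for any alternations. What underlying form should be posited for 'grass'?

/rɛsɛb/

The stem for 'grass' ends in [b] in [rɛsɛbu] but [p] in [rɛsɛp].
Compare 'night', with invariant [p] in [neŋepu] and [neŋep]: an analysis with underlying /p/ and a rule producing [b] before the NMLZ suffix would wrongly predict alternation here too.
Therefore /b/ is basic and [p] is derived by word-final obstruent devoicing (voiced obstruents become voiceless word-finally).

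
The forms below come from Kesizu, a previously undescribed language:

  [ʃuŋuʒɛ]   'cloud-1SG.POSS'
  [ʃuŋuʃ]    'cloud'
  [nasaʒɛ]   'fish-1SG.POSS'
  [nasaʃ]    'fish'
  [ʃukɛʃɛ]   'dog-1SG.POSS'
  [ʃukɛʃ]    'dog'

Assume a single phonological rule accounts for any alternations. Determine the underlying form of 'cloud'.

'cloud' shows [ʒ] ~ [ʃ] at the end of the stem ([ʃuŋuʒɛ] vs [ʃuŋuʃ]).
Compare 'dog', with invariant [ʃ] in [ʃukɛʃɛ] and [ʃukɛʃ]: an analysis with underlying /ʃ/ and a rule producing [ʒ] before the 1SG.POSS suffix would wrongly predict alternation here too.
The alternation reflects word-final obstruent devoicing: voiced obstruents become voiceless word-finally. /ʒ/ is underlying.
The underlying form of 'cloud' is therefore /ʃuŋuʒ/.

/ʃuŋuʒ/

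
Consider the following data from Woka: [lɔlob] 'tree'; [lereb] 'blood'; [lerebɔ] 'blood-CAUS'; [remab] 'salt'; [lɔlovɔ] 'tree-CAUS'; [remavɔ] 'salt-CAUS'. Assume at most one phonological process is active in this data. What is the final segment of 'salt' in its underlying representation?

The stem for 'salt' ends in [v] in [remavɔ] but [b] in [remab].
If /b/ were underlying and a rule turned it into [v] before the CAUS suffix, 'blood' would also alternate; but it has [b] in both [lerebɔ] and [lereb].
Therefore /v/ is basic and [b] is derived by word-final hardening (voiced fricatives become stops word-finally).

/v/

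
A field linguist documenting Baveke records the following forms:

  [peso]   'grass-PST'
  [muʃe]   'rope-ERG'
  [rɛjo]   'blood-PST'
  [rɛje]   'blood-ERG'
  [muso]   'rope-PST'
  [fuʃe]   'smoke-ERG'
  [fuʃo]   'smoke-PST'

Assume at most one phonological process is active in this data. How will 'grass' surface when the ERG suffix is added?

In [muʃe] and [muso] the final segment of 'rope' alternates: [ʃ] ~ [s].
But 'smoke' keeps [ʃ] in both environments ([fuʃe], [fuʃo]), so there is no rule changing /ʃ/ to [s] before the PST suffix.
Therefore /s/ is basic and [ʃ] is derived by palatalization before a front vowel (/s/ becomes palato-alveolar [ʃ] before a front vowel).
From [peso] the stem 'grass' is /pes/; before a front vowel this yields [peʃe].

[peʃe]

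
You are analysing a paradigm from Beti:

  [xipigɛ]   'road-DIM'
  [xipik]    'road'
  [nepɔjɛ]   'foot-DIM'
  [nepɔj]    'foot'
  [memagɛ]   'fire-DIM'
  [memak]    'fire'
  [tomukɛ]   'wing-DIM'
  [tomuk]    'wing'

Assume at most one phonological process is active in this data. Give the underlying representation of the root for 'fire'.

'fire' shows [g] ~ [k] at the end of the stem ([memagɛ] vs [memak]).
The stem 'wing' ([tomukɛ], [tomuk]) shows [k] unchanged in both environments, so [k] cannot be basic with [g] derived before the DIM suffix.
The alternation reflects word-final obstruent devoicing: voiced obstruents become voiceless word-finally. /g/ is underlying.

/memag/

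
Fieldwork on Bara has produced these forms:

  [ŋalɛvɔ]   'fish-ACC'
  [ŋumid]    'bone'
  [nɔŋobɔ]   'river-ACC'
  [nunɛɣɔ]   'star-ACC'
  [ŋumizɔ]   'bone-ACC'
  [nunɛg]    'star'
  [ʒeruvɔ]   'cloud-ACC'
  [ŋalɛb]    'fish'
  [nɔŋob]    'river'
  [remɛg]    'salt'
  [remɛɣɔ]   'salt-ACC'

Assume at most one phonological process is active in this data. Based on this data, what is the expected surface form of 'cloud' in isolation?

The stem for 'fish' ends in [b] in [ŋalɛb] but [v] in [ŋalɛvɔ].
But 'river' keeps [b] in both environments ([nɔŋob], [nɔŋobɔ]), so there is no rule changing /b/ to [v] before the ACC suffix.
The alternation reflects word-final hardening: voiced fricatives become stops word-finally. /v/ is underlying.
From [ʒeruvɔ] the stem 'cloud' is /ʒeruv/; word-finally this yields [ʒerub].

[ʒerub]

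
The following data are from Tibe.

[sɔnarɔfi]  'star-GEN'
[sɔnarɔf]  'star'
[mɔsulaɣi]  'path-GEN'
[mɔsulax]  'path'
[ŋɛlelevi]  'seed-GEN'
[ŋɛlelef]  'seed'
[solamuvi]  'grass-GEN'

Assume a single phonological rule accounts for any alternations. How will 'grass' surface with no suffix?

[solamuf]

The stem for 'seed' ends in [v] in [ŋɛlelevi] but [f] in [ŋɛlelef].
If /f/ were underlying and a rule turned it into [v] before the GEN suffix, 'star' would also alternate; but it has [f] in both [sɔnarɔfi] and [sɔnarɔf].
The underlying segment must be /v/; voiced obstruents become voiceless word-finally, yielding [f] there.
The one attested form of 'grass', [solamuvi], shows underlying /solamuv/. Applying the same rule word-finally gives [solamuf].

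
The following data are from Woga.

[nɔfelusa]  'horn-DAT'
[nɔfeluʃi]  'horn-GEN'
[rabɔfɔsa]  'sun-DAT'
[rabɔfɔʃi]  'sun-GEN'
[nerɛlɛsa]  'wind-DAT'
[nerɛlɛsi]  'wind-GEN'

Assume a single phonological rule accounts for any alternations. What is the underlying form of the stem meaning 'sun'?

In [rabɔfɔsa] and [rabɔfɔʃi] the final segment of 'sun' alternates: [s] ~ [ʃ].
But 'wind' keeps [s] in both environments ([nerɛlɛsa], [nerɛlɛsi]), so there is no rule changing /s/ to [ʃ] before the GEN suffix.
The alternation reflects depalatalization: palato-alveolar /ʃ/ becomes [s] when no front vowel follows. /ʃ/ is underlying.

/rabɔfɔʃ/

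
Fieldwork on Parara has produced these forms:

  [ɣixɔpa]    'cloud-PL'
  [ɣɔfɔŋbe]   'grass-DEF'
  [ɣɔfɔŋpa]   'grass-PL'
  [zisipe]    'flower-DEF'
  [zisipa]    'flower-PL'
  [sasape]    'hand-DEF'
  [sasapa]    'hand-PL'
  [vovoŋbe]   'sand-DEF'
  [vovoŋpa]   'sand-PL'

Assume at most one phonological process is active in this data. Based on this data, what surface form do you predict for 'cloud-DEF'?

The DEF suffix surfaces as [-be] and [-pe], depending on the final segment of the stem.
By contrast the PL suffix keeps its initial [p] throughout — that segment must be underlying.
So the underlying form is /-be/, and voiced stops become voiceless after a vowel.
After 'cloud', which ends in a vowel, the suffix surfaces as [-pe], giving [ɣixɔpe].

[ɣixɔpe]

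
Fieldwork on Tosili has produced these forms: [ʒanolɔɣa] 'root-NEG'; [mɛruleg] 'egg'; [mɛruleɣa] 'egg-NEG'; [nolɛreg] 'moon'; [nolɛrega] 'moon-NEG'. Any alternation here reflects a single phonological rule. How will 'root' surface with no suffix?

In [mɛruleg] and [mɛruleɣa] the final segment of 'egg' alternates: [g] ~ [ɣ].
If /g/ were underlying and a rule turned it into [ɣ] before the NEG suffix, 'moon' would also alternate; but it has [g] in both [nolɛreg] and [nolɛrega].
Therefore /ɣ/ is basic and [g] is derived by word-final hardening (voiced fricatives become stops word-finally).
The one attested form of 'root', [ʒanolɔɣa], shows underlying /ʒanolɔɣ/. Applying the same rule word-finally gives [ʒanolɔg].

[ʒanolɔg]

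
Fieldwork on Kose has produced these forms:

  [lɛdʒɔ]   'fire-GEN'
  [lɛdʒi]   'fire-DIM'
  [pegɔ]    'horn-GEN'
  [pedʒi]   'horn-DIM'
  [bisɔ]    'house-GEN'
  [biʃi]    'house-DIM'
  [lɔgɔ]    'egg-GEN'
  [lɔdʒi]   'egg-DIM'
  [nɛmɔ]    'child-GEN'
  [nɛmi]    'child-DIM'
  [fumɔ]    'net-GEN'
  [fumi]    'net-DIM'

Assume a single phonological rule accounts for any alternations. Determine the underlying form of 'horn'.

The root 'horn' surfaces as [pegɔ] and [pedʒi], with a stem-final [g] ~ [dʒ] alternation.
But 'fire' keeps [dʒ] in both environments ([lɛdʒɔ], [lɛdʒi]), so there is no rule changing /dʒ/ to [g] before the GEN suffix.
So /g/ is underlying, and a rule of palatalization before a front vowel — /g/ and /s/ become palato-alveolar [dʒ] and [ʃ] before a front vowel — gives [dʒ].

/peg/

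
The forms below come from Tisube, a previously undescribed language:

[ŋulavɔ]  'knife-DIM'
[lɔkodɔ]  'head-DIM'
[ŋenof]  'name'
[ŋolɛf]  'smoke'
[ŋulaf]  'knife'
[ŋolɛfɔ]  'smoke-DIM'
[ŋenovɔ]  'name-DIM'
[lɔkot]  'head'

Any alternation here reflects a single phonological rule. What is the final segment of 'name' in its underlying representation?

The root 'name' surfaces as [ŋenovɔ] and [ŋenof], with a stem-final [v] ~ [f] alternation.
But 'smoke' keeps [f] in both environments ([ŋolɛfɔ], [ŋolɛf]), so there is no rule changing /f/ to [v] before the DIM suffix.
So /v/ is underlying, and a rule of word-final obstruent devoicing — voiced obstruents become voiceless word-finally — gives [f].

/v/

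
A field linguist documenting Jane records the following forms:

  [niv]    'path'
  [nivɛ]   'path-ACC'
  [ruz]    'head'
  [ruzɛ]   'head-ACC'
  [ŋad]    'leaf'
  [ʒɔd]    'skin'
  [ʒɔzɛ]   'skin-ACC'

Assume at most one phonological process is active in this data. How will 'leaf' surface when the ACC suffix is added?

[ŋazɛ]

In [ʒɔd] and [ʒɔzɛ] the final segment of 'skin' alternates: [d] ~ [z].
Compare 'head', with invariant [z] in [ruz] and [ruzɛ]: an analysis with underlying /z/ and a rule producing [d] in isolation would wrongly predict alternation here too.
The underlying segment must be /d/; voiced stops become fricatives between vowels, yielding [z] there.
From [ŋad] the stem 'leaf' is /ŋad/; between vowels this yields [ŋazɛ].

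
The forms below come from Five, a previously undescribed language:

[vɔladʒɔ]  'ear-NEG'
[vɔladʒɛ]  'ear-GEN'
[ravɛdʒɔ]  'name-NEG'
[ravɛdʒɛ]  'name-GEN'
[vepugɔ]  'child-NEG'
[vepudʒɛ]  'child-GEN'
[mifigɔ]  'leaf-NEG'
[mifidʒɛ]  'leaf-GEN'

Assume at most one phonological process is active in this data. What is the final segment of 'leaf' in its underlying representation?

/g/

'leaf' shows [g] ~ [dʒ] at the end of the stem ([mifigɔ] vs [mifidʒɛ]).
Compare 'ear', with invariant [dʒ] in [vɔladʒɔ] and [vɔladʒɛ]: an analysis with underlying /dʒ/ and a rule producing [g] before the NEG suffix would wrongly predict alternation here too.
Therefore /g/ is basic and [dʒ] is derived by palatalization before a front vowel (/g/ becomes palato-alveolar [dʒ] before a front vowel).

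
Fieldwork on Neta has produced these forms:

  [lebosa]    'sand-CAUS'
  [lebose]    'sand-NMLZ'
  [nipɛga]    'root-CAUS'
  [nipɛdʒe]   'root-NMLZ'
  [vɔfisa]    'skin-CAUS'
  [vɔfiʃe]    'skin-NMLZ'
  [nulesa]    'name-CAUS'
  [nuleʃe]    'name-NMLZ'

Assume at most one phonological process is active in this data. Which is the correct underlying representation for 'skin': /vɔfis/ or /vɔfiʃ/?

/vɔfiʃ/

The stem for 'skin' ends in [s] in [vɔfisa] but [ʃ] in [vɔfiʃe].
If /s/ were underlying and a rule turned it into [ʃ] before the NMLZ suffix, 'sand' would also alternate; but it has [s] in both [lebosa] and [lebose].
The underlying segment must be /ʃ/; palato-alveolar /dʒ/ and /ʃ/ become [g] and [s] when no front vowel follows, yielding [s] there.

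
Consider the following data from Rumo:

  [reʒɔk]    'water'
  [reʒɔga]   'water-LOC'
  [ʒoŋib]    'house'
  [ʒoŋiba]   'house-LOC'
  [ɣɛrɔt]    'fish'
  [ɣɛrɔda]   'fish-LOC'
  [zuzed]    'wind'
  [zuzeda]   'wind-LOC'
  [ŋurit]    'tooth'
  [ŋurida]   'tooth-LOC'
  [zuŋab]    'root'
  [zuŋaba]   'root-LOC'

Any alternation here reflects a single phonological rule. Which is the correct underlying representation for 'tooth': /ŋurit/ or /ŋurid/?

The stem for 'tooth' ends in [t] in [ŋurit] but [d] in [ŋurida].
If /d/ were underlying and a rule turned it into [t] in isolation, 'wind' would also alternate; but it has [d] in both [zuzed] and [zuzeda].
Therefore /t/ is basic and [d] is derived by intervocalic voicing (voiceless stops become voiced between vowels).

/ŋurit/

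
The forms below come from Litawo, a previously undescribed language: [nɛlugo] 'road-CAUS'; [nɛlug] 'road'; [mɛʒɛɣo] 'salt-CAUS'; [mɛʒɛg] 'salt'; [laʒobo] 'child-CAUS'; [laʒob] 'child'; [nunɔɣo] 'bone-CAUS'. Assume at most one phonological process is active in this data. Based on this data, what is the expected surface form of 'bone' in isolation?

[nunɔg]

'salt' shows [ɣ] ~ [g] at the end of the stem ([mɛʒɛɣo] vs [mɛʒɛg]).
If /g/ were underlying and a rule turned it into [ɣ] before the CAUS suffix, 'road' would also alternate; but it has [g] in both [nɛlugo] and [nɛlug].
So /ɣ/ is underlying, and a rule of word-final hardening — voiced fricatives become stops word-finally — gives [g].
From [nunɔɣo] the stem 'bone' is /nunɔɣ/; word-finally this yields [nunɔg].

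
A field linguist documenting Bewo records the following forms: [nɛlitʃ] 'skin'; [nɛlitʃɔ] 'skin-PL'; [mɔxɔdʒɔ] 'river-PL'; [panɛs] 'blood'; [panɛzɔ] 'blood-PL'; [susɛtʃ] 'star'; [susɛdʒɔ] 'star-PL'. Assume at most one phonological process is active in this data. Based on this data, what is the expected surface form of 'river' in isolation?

[mɔxɔtʃ]

'star' shows [tʃ] ~ [dʒ] at the end of the stem ([susɛtʃ] vs [susɛdʒɔ]).
Compare 'skin', with invariant [tʃ] in [nɛlitʃ] and [nɛlitʃɔ]: an analysis with underlying /tʃ/ and a rule producing [dʒ] before the PL suffix would wrongly predict alternation here too.
The underlying segment must be /dʒ/; voiced obstruents become voiceless word-finally, yielding [tʃ] there.
From [mɔxɔdʒɔ] the stem 'river' is /mɔxɔdʒ/; word-finally this yields [mɔxɔtʃ].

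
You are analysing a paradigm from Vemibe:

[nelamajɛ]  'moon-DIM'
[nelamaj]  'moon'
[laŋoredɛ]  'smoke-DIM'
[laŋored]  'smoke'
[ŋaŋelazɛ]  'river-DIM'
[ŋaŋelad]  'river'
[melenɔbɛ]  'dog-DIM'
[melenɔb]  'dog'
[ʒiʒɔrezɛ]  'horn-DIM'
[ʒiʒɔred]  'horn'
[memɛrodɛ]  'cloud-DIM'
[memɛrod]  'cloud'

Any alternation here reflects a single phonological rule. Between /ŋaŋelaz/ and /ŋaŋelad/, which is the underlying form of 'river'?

'river' shows [z] ~ [d] at the end of the stem ([ŋaŋelazɛ] vs [ŋaŋelad]).
Compare 'smoke', with invariant [d] in [laŋoredɛ] and [laŋored]: an analysis with underlying /d/ and a rule producing [z] before the DIM suffix would wrongly predict alternation here too.
The alternation reflects word-final hardening: voiced fricatives become stops word-finally. /z/ is underlying.

/ŋaŋelaz/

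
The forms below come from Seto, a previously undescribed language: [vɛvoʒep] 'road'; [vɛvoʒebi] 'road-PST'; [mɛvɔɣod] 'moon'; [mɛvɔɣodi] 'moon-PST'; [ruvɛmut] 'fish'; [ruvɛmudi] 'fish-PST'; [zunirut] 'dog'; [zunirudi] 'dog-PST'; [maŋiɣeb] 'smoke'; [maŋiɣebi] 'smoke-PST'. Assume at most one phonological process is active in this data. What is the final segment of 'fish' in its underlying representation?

The stem for 'fish' ends in [t] in [ruvɛmut] but [d] in [ruvɛmudi].
If /d/ were underlying and a rule turned it into [t] in isolation, 'moon' would also alternate; but it has [d] in both [mɛvɔɣod] and [mɛvɔɣodi].
The alternation reflects intervocalic voicing: voiceless stops become voiced between vowels. /t/ is underlying.

/t/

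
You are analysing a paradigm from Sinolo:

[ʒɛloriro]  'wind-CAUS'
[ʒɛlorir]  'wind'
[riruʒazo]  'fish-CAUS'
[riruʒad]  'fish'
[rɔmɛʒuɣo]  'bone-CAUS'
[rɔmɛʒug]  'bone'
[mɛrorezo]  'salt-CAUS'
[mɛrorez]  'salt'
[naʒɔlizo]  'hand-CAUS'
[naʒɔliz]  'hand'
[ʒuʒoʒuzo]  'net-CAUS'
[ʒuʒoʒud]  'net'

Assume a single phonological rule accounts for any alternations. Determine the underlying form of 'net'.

/ʒuʒoʒud/

The stem for 'net' ends in [z] in [ʒuʒoʒuzo] but [d] in [ʒuʒoʒud].
If /z/ were underlying and a rule turned it into [d] in isolation, 'salt' would also alternate; but it has [z] in both [mɛrorezo] and [mɛrorez].
The underlying segment must be /d/; voiced stops become fricatives between vowels, yielding [z] there.
So 'net' = /ʒuʒoʒud/.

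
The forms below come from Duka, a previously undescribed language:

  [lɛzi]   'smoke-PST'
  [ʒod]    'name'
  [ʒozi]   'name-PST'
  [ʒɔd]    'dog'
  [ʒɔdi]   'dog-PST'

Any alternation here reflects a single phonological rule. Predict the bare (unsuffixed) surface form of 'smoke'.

The stem for 'name' ends in [d] in [ʒod] but [z] in [ʒozi].
But 'dog' keeps [d] in both environments ([ʒɔd], [ʒɔdi]), so there is no rule changing /d/ to [z] before the PST suffix.
The underlying segment must be /z/; voiced fricatives become stops word-finally, yielding [d] there.
From [lɛzi] the stem 'smoke' is /lɛz/; word-finally this yields [lɛd].

[lɛd]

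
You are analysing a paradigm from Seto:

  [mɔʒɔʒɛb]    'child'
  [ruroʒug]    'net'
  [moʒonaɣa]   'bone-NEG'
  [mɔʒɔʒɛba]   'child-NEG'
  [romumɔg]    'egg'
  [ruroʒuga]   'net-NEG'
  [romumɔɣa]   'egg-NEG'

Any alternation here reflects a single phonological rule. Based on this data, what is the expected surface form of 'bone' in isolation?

[moʒonag]

'egg' shows [ɣ] ~ [g] at the end of the stem ([romumɔɣa] vs [romumɔg]).
If /g/ were underlying and a rule turned it into [ɣ] before the NEG suffix, 'net' would also alternate; but it has [g] in both [ruroʒuga] and [ruroʒug].
Therefore /ɣ/ is basic and [g] is derived by word-final hardening (voiced fricatives become stops word-finally).
From [moʒonaɣa] the stem 'bone' is /moʒonaɣ/; word-finally this yields [moʒonag].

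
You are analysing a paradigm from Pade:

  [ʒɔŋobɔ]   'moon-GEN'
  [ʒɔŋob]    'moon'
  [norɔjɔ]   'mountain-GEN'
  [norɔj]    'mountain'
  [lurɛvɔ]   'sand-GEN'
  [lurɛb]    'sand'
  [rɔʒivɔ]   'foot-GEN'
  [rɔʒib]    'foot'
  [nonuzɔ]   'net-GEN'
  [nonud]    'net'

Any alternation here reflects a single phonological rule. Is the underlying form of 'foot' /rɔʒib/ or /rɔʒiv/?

/rɔʒiv/

In [rɔʒivɔ] and [rɔʒib] the final segment of 'foot' alternates: [v] ~ [b].
Compare 'moon', with invariant [b] in [ʒɔŋobɔ] and [ʒɔŋob]: an analysis with underlying /b/ and a rule producing [v] before the GEN suffix would wrongly predict alternation here too.
The alternation reflects word-final hardening: voiced fricatives become stops word-finally. /v/ is underlying.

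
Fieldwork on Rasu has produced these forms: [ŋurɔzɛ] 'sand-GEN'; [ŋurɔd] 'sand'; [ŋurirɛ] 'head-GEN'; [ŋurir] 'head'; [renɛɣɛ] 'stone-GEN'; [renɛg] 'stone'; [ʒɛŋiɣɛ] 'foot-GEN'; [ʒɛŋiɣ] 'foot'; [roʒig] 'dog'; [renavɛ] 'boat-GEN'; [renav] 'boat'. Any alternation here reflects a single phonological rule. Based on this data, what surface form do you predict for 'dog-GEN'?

[roʒiɣɛ]

In [renɛɣɛ] and [renɛg] the final segment of 'stone' alternates: [ɣ] ~ [g].
But 'foot' keeps [ɣ] in both environments ([ʒɛŋiɣɛ], [ʒɛŋiɣ]), so there is no rule changing /ɣ/ to [g] in isolation.
So /g/ is underlying, and a rule of intervocalic spirantization — voiced stops become fricatives between vowels — gives [ɣ].
From [roʒig] the stem 'dog' is /roʒig/; between vowels this yields [roʒiɣɛ].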